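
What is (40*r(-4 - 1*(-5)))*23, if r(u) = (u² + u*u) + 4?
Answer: 5520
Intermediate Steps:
r(u) = 4 + 2*u² (r(u) = (u² + u²) + 4 = 2*u² + 4 = 4 + 2*u²)
(40*r(-4 - 1*(-5)))*23 = (40*(4 + 2*(-4 - 1*(-5))²))*23 = (40*(4 + 2*(-4 + 5)²))*23 = (40*(4 + 2*1²))*23 = (40*(4 + 2*1))*23 = (40*(4 + 2))*23 = (40*6)*23 = 240*23 = 5520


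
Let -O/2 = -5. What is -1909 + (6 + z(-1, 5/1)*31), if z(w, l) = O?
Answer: -1593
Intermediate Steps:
O = 10 (O = -2*(-5) = 10)
z(w, l) = 10
-1909 + (6 + z(-1, 5/1)*31) = -1909 + (6 + 10*31) = -1909 + (6 + 310) = -1909 + 316 = -1593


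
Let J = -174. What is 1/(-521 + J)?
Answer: -1/695 ≈ -0.0014388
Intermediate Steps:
1/(-521 + J) = 1/(-521 - 174) = 1/(-695) = -1/695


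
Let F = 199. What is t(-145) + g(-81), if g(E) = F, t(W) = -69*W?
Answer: 10204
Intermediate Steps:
g(E) = 199
t(-145) + g(-81) = -69*(-145) + 199 = 10005 + 199 = 10204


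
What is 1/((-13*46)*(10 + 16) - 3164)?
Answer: -1/18712 ≈ -5.3442e-5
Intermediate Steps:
1/((-13*46)*(10 + 16) - 3164) = 1/(-598*26 - 3164) = 1/(-15548 - 3164) = 1/(-18712) = -1/18712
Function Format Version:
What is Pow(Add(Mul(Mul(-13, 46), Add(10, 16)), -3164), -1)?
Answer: Rational(-1, 18712) ≈ -5.3442e-5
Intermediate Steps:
Pow(Add(Mul(Mul(-13, 46), Add(10, 16)), -3164), -1) = Pow(Add(Mul(-598, 26), -3164), -1) = Pow(Add(-15548, -3164), -1) = Pow(-18712, -1) = Rational(-1, 18712)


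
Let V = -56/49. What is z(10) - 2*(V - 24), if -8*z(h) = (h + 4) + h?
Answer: 331/7 ≈ 47.286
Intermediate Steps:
z(h) = -1/2 - h/4 (z(h) = -((h + 4) + h)/8 = -((4 + h) + h)/8 = -(4 + 2*h)/8 = -1/2 - h/4)
V = -8/7 (V = -56*1/49 = -8/7 ≈ -1.1429)
z(10) - 2*(V - 24) = (-1/2 - 1/4*10) - 2*(-8/7 - 24) = (-1/2 - 5/2) - 2*(-176/7) = -3 + 352/7 = 331/7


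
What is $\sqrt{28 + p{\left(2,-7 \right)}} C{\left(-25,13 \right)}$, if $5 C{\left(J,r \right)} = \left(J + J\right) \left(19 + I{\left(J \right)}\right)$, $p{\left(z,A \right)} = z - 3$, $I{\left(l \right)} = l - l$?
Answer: $- 570 \sqrt{3} \approx -987.27$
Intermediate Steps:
$I{\left(l \right)} = 0$
$p{\left(z,A \right)} = -3 + z$ ($p{\left(z,A \right)} = z - 3 = -3 + z$)
$C{\left(J,r \right)} = \frac{38 J}{5}$ ($C{\left(J,r \right)} = \frac{\left(J + J\right) \left(19 + 0\right)}{5} = \frac{2 J 19}{5} = \frac{38 J}{5}$)
$\sqrt{28 + p{\left(2,-7 \right)}} C{\left(-25,13 \right)} = \sqrt{28 + \left(-3 + 2\right)} \frac{38}{5} \left(-25\right) = \sqrt{28 - 1} \left(-190\right) = \sqrt{27} \left(-190\right) = 3 \sqrt{3} \left(-190\right) = - 570 \sqrt{3}$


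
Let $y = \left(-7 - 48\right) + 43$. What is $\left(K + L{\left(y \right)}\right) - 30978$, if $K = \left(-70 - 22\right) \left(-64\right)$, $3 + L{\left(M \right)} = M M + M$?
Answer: $-24961$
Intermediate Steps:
$y = -12$ ($y = -55 + 43 = -12$)
$L{\left(M \right)} = -3 + M + M^{2}$ ($L{\left(M \right)} = -3 + \left(M M + M\right) = -3 + \left(M^{2} + M\right) = -3 + \left(M + M^{2}\right) = -3 + M + M^{2}$)
$K = 5888$ ($K = \left(-92\right) \left(-64\right) = 5888$)
$\left(K + L{\left(y \right)}\right) - 30978 = \left(5888 - \left(15 - 144\right)\right) - 30978 = \left(5888 - -129\right) - 30978 = \left(5888 + 129\right) - 30978 = 6017 - 30978 = -24961$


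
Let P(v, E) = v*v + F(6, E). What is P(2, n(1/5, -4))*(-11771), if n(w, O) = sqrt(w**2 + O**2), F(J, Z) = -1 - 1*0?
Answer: -35313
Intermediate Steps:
F(J, Z) = -1 (F(J, Z) = -1 + 0 = -1)
n(w, O) = sqrt(O**2 + w**2)
P(v, E) = -1 + v**2 (P(v, E) = v*v - 1 = v**2 - 1 = -1 + v**2)
P(2, n(1/5, -4))*(-11771) = (-1 + 2**2)*(-11771) = (-1 + 4)*(-11771) = 3*(-11771) = -35313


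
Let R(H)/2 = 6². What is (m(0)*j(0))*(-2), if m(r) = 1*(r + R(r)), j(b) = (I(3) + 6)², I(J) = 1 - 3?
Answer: -2304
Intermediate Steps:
I(J) = -2
R(H) = 72 (R(H) = 2*6² = 2*36 = 72)
j(b) = 16 (j(b) = (-2 + 6)² = 4² = 16)
m(r) = 72 + r (m(r) = 1*(r + 72) = 1*(72 + r) = 72 + r)
(m(0)*j(0))*(-2) = ((72 + 0)*16)*(-2) = (72*16)*(-2) = 1152*(-2) = -2304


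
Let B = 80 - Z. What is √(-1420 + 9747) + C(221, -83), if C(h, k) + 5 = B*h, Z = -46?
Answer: 27841 + √8327 ≈ 27932.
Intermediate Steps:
B = 126 (B = 80 - 1*(-46) = 80 + 46 = 126)
C(h, k) = -5 + 126*h
√(-1420 + 9747) + C(221, -83) = √(-1420 + 9747) + (-5 + 126*221) = √8327 + (-5 + 27846) = √8327 + 27841 = 27841 + √8327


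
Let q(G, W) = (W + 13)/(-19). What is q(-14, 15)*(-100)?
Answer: 2800/19 ≈ 147.37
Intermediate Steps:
q(G, W) = -13/19 - W/19 (q(G, W) = (13 + W)*(-1/19) = -13/19 - W/19)
q(-14, 15)*(-100) = (-13/19 - 1/19*15)*(-100) = (-13/19 - 15/19)*(-100) = -28/19*(-100) = 2800/19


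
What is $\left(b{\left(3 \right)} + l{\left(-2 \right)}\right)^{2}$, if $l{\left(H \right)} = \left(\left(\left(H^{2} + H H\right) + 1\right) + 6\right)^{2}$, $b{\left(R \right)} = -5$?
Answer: $48400$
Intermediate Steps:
$l{\left(H \right)} = \left(7 + 2 H^{2}\right)^{2}$ ($l{\left(H \right)} = \left(\left(\left(H^{2} + H^{2}\right) + 1\right) + 6\right)^{2} = \left(\left(2 H^{2} + 1\right) + 6\right)^{2} = \left(\left(1 + 2 H^{2}\right) + 6\right)^{2} = \left(7 + 2 H^{2}\right)^{2}$)
$\left(b{\left(3 \right)} + l{\left(-2 \right)}\right)^{2} = \left(-5 + \left(7 + 2 \left(-2\right)^{2}\right)^{2}\right)^{2} = \left(-5 + \left(7 + 2 \cdot 4\right)^{2}\right)^{2} = \left(-5 + \left(7 + 8\right)^{2}\right)^{2} = \left(-5 + 15^{2}\right)^{2} = \left(-5 + 225\right)^{2} = 220^{2} = 48400$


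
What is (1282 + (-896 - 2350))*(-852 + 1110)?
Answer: -506712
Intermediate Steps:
(1282 + (-896 - 2350))*(-852 + 1110) = (1282 - 3246)*258 = -1964*258 = -506712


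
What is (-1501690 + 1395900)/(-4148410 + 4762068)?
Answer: -52895/306829 ≈ -0.17239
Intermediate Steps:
(-1501690 + 1395900)/(-4148410 + 4762068) = -105790/613658 = -105790*1/613658 = -52895/306829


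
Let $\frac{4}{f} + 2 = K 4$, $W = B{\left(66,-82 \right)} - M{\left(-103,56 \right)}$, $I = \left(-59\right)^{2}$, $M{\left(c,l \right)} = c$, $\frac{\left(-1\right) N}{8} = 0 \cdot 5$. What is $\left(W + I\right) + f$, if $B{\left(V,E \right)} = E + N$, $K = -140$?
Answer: $\frac{984060}{281} \approx 3502.0$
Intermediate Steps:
$N = 0$ ($N = - 8 \cdot 0 \cdot 5 = \left(-8\right) 0 = 0$)
$B{\left(V,E \right)} = E$ ($B{\left(V,E \right)} = E + 0 = E$)
$I = 3481$
$W = 21$ ($W = -82 - -103 = -82 + 103 = 21$)
$f = - \frac{2}{281}$ ($f = \frac{4}{-2 - 560} = \frac{4}{-562} = 4 \left(- \frac{1}{562}\right) = - \frac{2}{281} \approx -0.0071174$)
$\left(W + I\right) + f = \left(21 + 3481\right) - \frac{2}{281} = 3502 - \frac{2}{281} = \frac{984060}{281}$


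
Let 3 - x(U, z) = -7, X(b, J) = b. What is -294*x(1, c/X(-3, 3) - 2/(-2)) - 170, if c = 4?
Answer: -3110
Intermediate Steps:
x(U, z) = 10 (x(U, z) = 3 - 1*(-7) = 3 + 7 = 10)
-294*x(1, c/X(-3, 3) - 2/(-2)) - 170 = -294*10 - 170 = -2940 - 170 = -3110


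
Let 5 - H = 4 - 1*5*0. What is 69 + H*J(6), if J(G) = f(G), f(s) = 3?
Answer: 72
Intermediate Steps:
H = 1 (H = 5 - (4 - 1*5*0) = 5 - (4 - 5*0) = 5 - (4 + 0) = 5 - 1*4 = 5 - 4 = 1)
J(G) = 3
69 + H*J(6) = 69 + 1*3 = 69 + 3 = 72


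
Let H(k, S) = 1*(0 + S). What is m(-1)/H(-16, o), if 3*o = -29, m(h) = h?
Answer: 3/29 ≈ 0.10345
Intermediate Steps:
o = -29/3 (o = (⅓)*(-29) = -29/3 ≈ -9.6667)
H(k, S) = S (H(k, S) = 1*S = S)
m(-1)/H(-16, o) = -1/(-29/3) = -1*(-3/29) = 3/29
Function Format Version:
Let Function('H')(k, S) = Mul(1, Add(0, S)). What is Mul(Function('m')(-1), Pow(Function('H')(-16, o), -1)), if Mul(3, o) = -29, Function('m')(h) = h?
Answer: Rational(3, 29) ≈ 0.10345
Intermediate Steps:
o = Rational(-29, 3) (o = Mul(Rational(1, 3), -29) = Rational(-29, 3) ≈ -9.6667)
Function('H')(k, S) = S (Function('H')(k, S) = Mul(1, S) = S)
Mul(Function('m')(-1), Pow(Function('H')(-16, o), -1)) = Mul(-1, Pow(Rational(-29, 3), -1)) = Mul(-1, Rational(-3, 29)) = Rational(3, 29)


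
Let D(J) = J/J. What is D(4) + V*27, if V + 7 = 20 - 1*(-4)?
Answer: 460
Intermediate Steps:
V = 17 (V = -7 + (20 - 1*(-4)) = -7 + (20 + 4) = -7 + 24 = 17)
D(J) = 1
D(4) + V*27 = 1 + 17*27 = 1 + 459 = 460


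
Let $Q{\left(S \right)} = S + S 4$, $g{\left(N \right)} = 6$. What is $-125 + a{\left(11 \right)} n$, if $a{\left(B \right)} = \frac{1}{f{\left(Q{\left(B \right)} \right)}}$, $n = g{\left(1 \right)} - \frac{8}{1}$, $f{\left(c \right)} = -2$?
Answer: $-124$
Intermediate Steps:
$Q{\left(S \right)} = 5 S$ ($Q{\left(S \right)} = S + 4 S = 5 S$)
$n = -2$ ($n = 6 - \frac{8}{1} = 6 - 8 = -2$)
$a{\left(B \right)} = - \frac{1}{2}$ ($a{\left(B \right)} = \frac{1}{-2} = - \frac{1}{2}$)
$-125 + a{\left(11 \right)} n = -125 - -1 = -125 + 1 = -124$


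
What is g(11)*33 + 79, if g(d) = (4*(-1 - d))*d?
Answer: -17345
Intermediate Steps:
g(d) = d*(-4 - 4*d) (g(d) = (-4 - 4*d)*d = d*(-4 - 4*d))
g(11)*33 + 79 = -4*11*(1 + 11)*33 + 79 = -4*11*12*33 + 79 = -528*33 + 79 = -17424 + 79 = -17345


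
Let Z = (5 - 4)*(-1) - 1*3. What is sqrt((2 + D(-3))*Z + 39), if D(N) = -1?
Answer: sqrt(35) ≈ 5.9161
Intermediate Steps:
Z = -4 (Z = 1*(-1) - 3 = -1 - 3 = -4)
sqrt((2 + D(-3))*Z + 39) = sqrt((2 - 1)*(-4) + 39) = sqrt(1*(-4) + 39) = sqrt(-4 + 39) = sqrt(35)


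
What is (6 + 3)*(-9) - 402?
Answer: -483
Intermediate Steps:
(6 + 3)*(-9) - 402 = 9*(-9) - 402 = -81 - 402 = -483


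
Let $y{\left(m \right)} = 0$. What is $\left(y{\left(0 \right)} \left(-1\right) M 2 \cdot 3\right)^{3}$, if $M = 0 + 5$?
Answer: $0$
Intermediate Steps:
$M = 5$
$\left(y{\left(0 \right)} \left(-1\right) M 2 \cdot 3\right)^{3} = \left(0 \left(-1\right) 5 \cdot 2 \cdot 3\right)^{3} = \left(0 \cdot 5 \cdot 6\right)^{3} = \left(0 \cdot 30\right)^{3} = 0^{3} = 0$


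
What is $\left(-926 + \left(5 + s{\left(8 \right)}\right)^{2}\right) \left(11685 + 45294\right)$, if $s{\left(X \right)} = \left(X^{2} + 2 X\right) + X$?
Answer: $440048817$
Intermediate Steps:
$s{\left(X \right)} = X^{2} + 3 X$
$\left(-926 + \left(5 + s{\left(8 \right)}\right)^{2}\right) \left(11685 + 45294\right) = \left(-926 + \left(5 + 8 \left(3 + 8\right)\right)^{2}\right) \left(11685 + 45294\right) = \left(-926 + \left(5 + 8 \cdot 11\right)^{2}\right) 56979 = \left(-926 + \left(5 + 88\right)^{2}\right) 56979 = \left(-926 + 93^{2}\right) 56979 = \left(-926 + 8649\right) 56979 = 7723 \cdot 56979 = 440048817$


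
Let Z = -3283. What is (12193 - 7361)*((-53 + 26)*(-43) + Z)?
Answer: -10253504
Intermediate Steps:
(12193 - 7361)*((-53 + 26)*(-43) + Z) = (12193 - 7361)*((-53 + 26)*(-43) - 3283) = 4832*(-27*(-43) - 3283) = 4832*(1161 - 3283) = 4832*(-2122) = -10253504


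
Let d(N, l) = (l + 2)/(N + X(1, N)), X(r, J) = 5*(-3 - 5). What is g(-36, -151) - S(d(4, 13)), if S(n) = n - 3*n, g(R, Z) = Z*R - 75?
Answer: 32161/6 ≈ 5360.2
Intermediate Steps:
X(r, J) = -40 (X(r, J) = 5*(-8) = -40)
g(R, Z) = -75 + R*Z (g(R, Z) = R*Z - 75 = -75 + R*Z)
d(N, l) = (2 + l)/(-40 + N) (d(N, l) = (l + 2)/(N - 40) = (2 + l)/(-40 + N))
S(n) = -2*n
g(-36, -151) - S(d(4, 13)) = (-75 - 36*(-151)) - (-2)*(2 + 13)/(-40 + 4) = (-75 + 5436) - (-2)*15/(-36) = 5361 - (-2)*(-1/36*15) = 5361 - (-2)*(-5)/12 = 5361 - 1*⅚ = 5361 - ⅚ = 32161/6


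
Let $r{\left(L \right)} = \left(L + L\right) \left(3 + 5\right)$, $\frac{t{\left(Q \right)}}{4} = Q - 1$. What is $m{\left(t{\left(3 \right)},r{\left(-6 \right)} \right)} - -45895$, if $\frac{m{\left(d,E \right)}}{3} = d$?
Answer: $45919$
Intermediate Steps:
$t{\left(Q \right)} = -4 + 4 Q$ ($t{\left(Q \right)} = 4 \left(Q - 1\right) = 4 \left(-1 + Q\right) = -4 + 4 Q$)
$r{\left(L \right)} = 16 L$ ($r{\left(L \right)} = 2 L 8 = 16 L$)
$m{\left(d,E \right)} = 3 d$
$m{\left(t{\left(3 \right)},r{\left(-6 \right)} \right)} - -45895 = 3 \left(-4 + 4 \cdot 3\right) - -45895 = 3 \left(-4 + 12\right) + 45895 = 3 \cdot 8 + 45895 = 24 + 45895 = 45919$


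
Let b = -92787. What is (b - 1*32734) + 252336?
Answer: 126815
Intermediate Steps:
(b - 1*32734) + 252336 = (-92787 - 1*32734) + 252336 = (-92787 - 32734) + 252336 = -125521 + 252336 = 126815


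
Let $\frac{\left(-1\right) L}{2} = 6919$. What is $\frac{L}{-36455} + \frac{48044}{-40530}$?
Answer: $- \frac{119058988}{147752115} \approx -0.8058$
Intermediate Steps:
$L = -13838$ ($L = \left(-2\right) 6919 = -13838$)
$\frac{L}{-36455} + \frac{48044}{-40530} = - \frac{13838}{-36455} + \frac{48044}{-40530} = \left(-13838\right) \left(- \frac{1}{36455}\right) + 48044 \left(- \frac{1}{40530}\right) = \frac{13838}{36455} - \frac{24022}{20265} = - \frac{119058988}{147752115}$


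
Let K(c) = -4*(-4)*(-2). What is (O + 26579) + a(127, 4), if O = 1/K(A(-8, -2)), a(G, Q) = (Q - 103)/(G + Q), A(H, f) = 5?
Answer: 111415869/4192 ≈ 26578.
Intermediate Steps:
a(G, Q) = (-103 + Q)/(G + Q)
K(c) = -32 (K(c) = 16*(-2) = -32)
O = -1/32 (O = 1/(-32) = -1/32 ≈ -0.031250)
(O + 26579) + a(127, 4) = (-1/32 + 26579) + (-103 + 4)/(127 + 4) = 850527/32 - 99/131 = 111415869/4192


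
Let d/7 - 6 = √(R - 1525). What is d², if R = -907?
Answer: -117404 + 4704*I*√38 ≈ -1.174e+5 + 28997.0*I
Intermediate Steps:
d = 42 + 56*I*√38 (d = 42 + 7*√(-907 - 1525) = 42 + 7*√(-2432) = 42 + 7*(8*I*√38) = 42 + 56*I*√38 ≈ 42.0 + 345.21*I)
d² = (42 + 56*I*√38)²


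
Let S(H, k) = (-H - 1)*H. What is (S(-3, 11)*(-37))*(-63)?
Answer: -13986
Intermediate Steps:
S(H, k) = H*(-1 - H) (S(H, k) = (-1 - H)*H = H*(-1 - H))
(S(-3, 11)*(-37))*(-63) = (-1*(-3)*(1 - 3)*(-37))*(-63) = (-1*(-3)*(-2)*(-37))*(-63) = -6*(-37)*(-63) = 222*(-63) = -13986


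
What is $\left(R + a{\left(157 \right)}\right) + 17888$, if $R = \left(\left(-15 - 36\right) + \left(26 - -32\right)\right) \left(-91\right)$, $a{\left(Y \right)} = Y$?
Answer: $17408$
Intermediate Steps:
$R = -637$ ($R = \left(\left(-15 - 36\right) + \left(26 + 32\right)\right) \left(-91\right) = \left(-51 + 58\right) \left(-91\right) = 7 \left(-91\right) = -637$)
$\left(R + a{\left(157 \right)}\right) + 17888 = \left(-637 + 157\right) + 17888 = -480 + 17888 = 17408$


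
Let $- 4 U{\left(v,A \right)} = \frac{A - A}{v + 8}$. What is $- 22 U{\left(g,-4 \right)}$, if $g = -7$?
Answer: $0$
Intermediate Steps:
$U{\left(v,A \right)} = 0$ ($U{\left(v,A \right)} = - \frac{\left(A - A\right) \frac{1}{v + 8}}{4} = - \frac{0 \frac{1}{8 + v}}{4} = \left(- \frac{1}{4}\right) 0 = 0$)
$- 22 U{\left(g,-4 \right)} = \left(-22\right) 0 = 0$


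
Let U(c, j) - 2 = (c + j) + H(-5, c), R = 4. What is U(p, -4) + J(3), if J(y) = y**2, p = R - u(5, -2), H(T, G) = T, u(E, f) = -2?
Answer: 8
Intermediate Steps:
p = 6 (p = 4 - 1*(-2) = 4 + 2 = 6)
U(c, j) = -3 + c + j (U(c, j) = 2 + ((c + j) - 5) = 2 + (-5 + c + j) = -3 + c + j)
U(p, -4) + J(3) = (-3 + 6 - 4) + 3**2 = -1 + 9 = 8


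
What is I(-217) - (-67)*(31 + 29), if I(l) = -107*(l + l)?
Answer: 50458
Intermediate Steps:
I(l) = -214*l
I(-217) - (-67)*(31 + 29) = -214*(-217) - (-67)*(31 + 29) = 46438 - (-67)*60 = 46438 - 1*(-4020) = 46438 + 4020 = 50458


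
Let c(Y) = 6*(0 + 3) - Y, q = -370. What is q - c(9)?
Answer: -379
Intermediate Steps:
c(Y) = 18 - Y (c(Y) = 6*3 - Y = 18 - Y)
q - c(9) = -370 - (18 - 1*9) = -370 - (18 - 9) = -370 - 1*9 = -370 - 9 = -379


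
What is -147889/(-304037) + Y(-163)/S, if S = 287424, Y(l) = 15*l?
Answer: 13921159157/29129176896 ≈ 0.47791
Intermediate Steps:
-147889/(-304037) + Y(-163)/S = -147889/(-304037) + (15*(-163))/287424 = -147889*(-1/304037) - 2445*1/287424 = 147889/304037 - 815/95808 = 13921159157/29129176896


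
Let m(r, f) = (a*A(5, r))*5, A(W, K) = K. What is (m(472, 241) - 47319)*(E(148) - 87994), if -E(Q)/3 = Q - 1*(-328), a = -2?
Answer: 4653431458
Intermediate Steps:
m(r, f) = -10*r (m(r, f) = -2*r*5 = -10*r)
E(Q) = -984 - 3*Q (E(Q) = -3*(Q - 1*(-328)) = -3*(Q + 328) = -3*(328 + Q) = -984 - 3*Q)
(m(472, 241) - 47319)*(E(148) - 87994) = (-10*472 - 47319)*((-984 - 3*148) - 87994) = (-4720 - 47319)*((-984 - 444) - 87994) = -52039*(-1428 - 87994) = -52039*(-89422) = 4653431458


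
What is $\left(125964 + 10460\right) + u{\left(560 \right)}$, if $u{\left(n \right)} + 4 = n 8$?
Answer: $140900$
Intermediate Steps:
$u{\left(n \right)} = -4 + 8 n$ ($u{\left(n \right)} = -4 + n 8 = -4 + 8 n$)
$\left(125964 + 10460\right) + u{\left(560 \right)} = \left(125964 + 10460\right) + \left(-4 + 8 \cdot 560\right) = 136424 + \left(-4 + 4480\right) = 136424 + 4476 = 140900$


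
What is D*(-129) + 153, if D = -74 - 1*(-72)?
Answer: 411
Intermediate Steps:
D = -2 (D = -74 + 72 = -2)
D*(-129) + 153 = -2*(-129) + 153 = 258 + 153 = 411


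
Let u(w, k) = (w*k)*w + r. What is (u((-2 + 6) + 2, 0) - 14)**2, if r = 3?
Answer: 121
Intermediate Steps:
u(w, k) = 3 + k*w**2 (u(w, k) = (w*k)*w + 3 = (k*w)*w + 3 = k*w**2 + 3 = 3 + k*w**2)
(u((-2 + 6) + 2, 0) - 14)**2 = ((3 + 0*((-2 + 6) + 2)**2) - 14)**2 = ((3 + 0*(4 + 2)**2) - 14)**2 = ((3 + 0*6**2) - 14)**2 = ((3 + 0*36) - 14)**2 = ((3 + 0) - 14)**2 = (3 - 14)**2 = (-11)**2 = 121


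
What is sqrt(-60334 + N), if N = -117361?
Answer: I*sqrt(177695) ≈ 421.54*I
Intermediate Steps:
sqrt(-60334 + N) = sqrt(-60334 - 117361) = sqrt(-177695) = I*sqrt(177695)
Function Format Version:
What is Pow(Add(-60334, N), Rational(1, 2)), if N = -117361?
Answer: Mul(I, Pow(177695, Rational(1, 2))) ≈ Mul(421.54, I)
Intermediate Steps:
Pow(Add(-60334, N), Rational(1, 2)) = Pow(Add(-60334, -117361), Rational(1, 2)) = Pow(-177695, Rational(1, 2)) = Mul(I, Pow(177695, Rational(1, 2)))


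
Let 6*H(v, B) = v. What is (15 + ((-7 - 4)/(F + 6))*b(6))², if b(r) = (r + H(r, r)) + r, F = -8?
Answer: 29929/4 ≈ 7482.3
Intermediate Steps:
H(v, B) = v/6
b(r) = 13*r/6 (b(r) = (r + r/6) + r = 7*r/6 + r = 13*r/6)
(15 + ((-7 - 4)/(F + 6))*b(6))² = (15 + ((-7 - 4)/(-8 + 6))*((13/6)*6))² = (15 - 11/(-2)*13)² = (15 - 11*(-½)*13)² = (15 + (11/2)*13)² = (15 + 143/2)² = (173/2)² = 29929/4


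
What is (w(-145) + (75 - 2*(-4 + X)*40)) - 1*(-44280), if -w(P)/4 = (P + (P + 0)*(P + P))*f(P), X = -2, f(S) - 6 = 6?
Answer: -1966605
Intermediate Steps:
f(S) = 12 (f(S) = 6 + 6 = 12)
w(P) = -96*P² - 48*P (w(P) = -4*(P + (P + 0)*(P + P))*12 = -4*(P + P*(2*P))*12 = -4*(P + 2*P²)*12 = -4*(12*P + 24*P²) = -96*P² - 48*P)
(w(-145) + (75 - 2*(-4 + X)*40)) - 1*(-44280) = (-48*(-145)*(1 + 2*(-145)) + (75 - 2*(-4 - 2)*40)) - 1*(-44280) = (-48*(-145)*(1 - 290) + (75 - 2*(-6)*40)) + 44280 = (-48*(-145)*(-289) + (75 + 12*40)) + 44280 = (-2011440 + (75 + 480)) + 44280 = (-2011440 + 555) + 44280 = -2010885 + 44280 = -1966605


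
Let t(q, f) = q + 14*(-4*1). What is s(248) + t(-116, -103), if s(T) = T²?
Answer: 61332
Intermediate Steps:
t(q, f) = -56 + q (t(q, f) = q + 14*(-4) = q - 56 = -56 + q)
s(248) + t(-116, -103) = 248² + (-56 - 116) = 61504 - 172 = 61332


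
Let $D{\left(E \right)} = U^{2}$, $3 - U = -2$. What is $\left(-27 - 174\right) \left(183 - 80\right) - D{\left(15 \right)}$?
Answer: $-20728$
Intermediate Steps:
$U = 5$ ($U = 3 - -2 = 3 + 2 = 5$)
$D{\left(E \right)} = 25$ ($D{\left(E \right)} = 5^{2} = 25$)
$\left(-27 - 174\right) \left(183 - 80\right) - D{\left(15 \right)} = \left(-27 - 174\right) \left(183 - 80\right) - 25 = \left(-201\right) 103 - 25 = -20703 - 25 = -20728$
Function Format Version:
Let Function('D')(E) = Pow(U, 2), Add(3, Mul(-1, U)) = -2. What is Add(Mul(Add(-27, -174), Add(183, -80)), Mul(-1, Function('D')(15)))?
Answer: -20728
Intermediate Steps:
U = 5 (U = Add(3, Mul(-1, -2)) = Add(3, 2) = 5)
Function('D')(E) = 25 (Function('D')(E) = Pow(5, 2) = 25)
Add(Mul(Add(-27, -174), Add(183, -80)), Mul(-1, Function('D')(15))) = Add(Mul(Add(-27, -174), Add(183, -80)), Mul(-1, 25)) = Add(Mul(-201, 103), -25) = Add(-20703, -25) = -20728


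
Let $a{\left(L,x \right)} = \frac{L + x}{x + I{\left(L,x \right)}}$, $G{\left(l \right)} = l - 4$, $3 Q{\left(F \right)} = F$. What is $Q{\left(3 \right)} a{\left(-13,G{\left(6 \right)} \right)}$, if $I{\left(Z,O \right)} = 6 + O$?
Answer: $- \frac{11}{10} \approx -1.1$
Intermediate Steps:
$Q{\left(F \right)} = \frac{F}{3}$
$G{\left(l \right)} = -4 + l$
$a{\left(L,x \right)} = \frac{L + x}{6 + 2 x}$ ($a{\left(L,x \right)} = \frac{L + x}{x + \left(6 + x\right)} = \frac{L + x}{6 + 2 x}$)
$Q{\left(3 \right)} a{\left(-13,G{\left(6 \right)} \right)} = \frac{1}{3} \cdot 3 \frac{-13 + \left(-4 + 6\right)}{2 \left(3 + \left(-4 + 6\right)\right)} = 1 \frac{-13 + 2}{2 \left(3 + 2\right)} = 1 \cdot \frac{1}{2} \cdot \frac{1}{5} \left(-11\right) = 1 \left(- \frac{11}{10}\right) = - \frac{11}{10}$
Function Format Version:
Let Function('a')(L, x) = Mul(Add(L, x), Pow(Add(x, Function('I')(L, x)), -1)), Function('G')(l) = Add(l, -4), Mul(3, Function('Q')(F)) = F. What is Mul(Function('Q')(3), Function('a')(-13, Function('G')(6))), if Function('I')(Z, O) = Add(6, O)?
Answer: Rational(-11, 10) ≈ -1.1000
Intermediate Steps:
Function('Q')(F) = Mul(Rational(1, 3), F)
Function('G')(l) = Add(-4, l)
Function('a')(L, x) = Mul(Pow(Add(6, Mul(2, x)), -1), Add(L, x)) (Function('a')(L, x) = Mul(Add(L, x), Pow(Add(x, Add(6, x)), -1)) = Mul(Add(L, x), Pow(Add(6, Mul(2, x)), -1)) = Mul(Pow(Add(6, Mul(2, x)), -1), Add(L, x)))
Mul(Function('Q')(3), Function('a')(-13, Function('G')(6))) = Mul(Mul(Rational(1, 3), 3), Mul(Rational(1, 2), Pow(Add(3, Add(-4, 6)), -1), Add(-13, Add(-4, 6)))) = Mul(1, Mul(Rational(1, 2), Pow(Add(3, 2), -1), Add(-13, 2))) = Mul(1, Mul(Rational(1, 2), Pow(5, -1), -11)) = Mul(1, Mul(Rational(1, 2), Rational(1, 5), -11)) = Mul(1, Rational(-11, 10)) = Rational(-11, 10)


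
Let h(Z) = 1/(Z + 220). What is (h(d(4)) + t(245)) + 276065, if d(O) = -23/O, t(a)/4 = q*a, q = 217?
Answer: 418837329/857 ≈ 4.8873e+5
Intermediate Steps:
t(a) = 868*a (t(a) = 4*(217*a) = 868*a)
h(Z) = 1/(220 + Z)
(h(d(4)) + t(245)) + 276065 = (1/(220 - 23/4) + 868*245) + 276065 = (1/(220 - 23*1/4) + 212660) + 276065 = (1/(220 - 23/4) + 212660) + 276065 = (1/(857/4) + 212660) + 276065 = (4/857 + 212660) + 276065 = 182249624/857 + 276065 = 418837329/857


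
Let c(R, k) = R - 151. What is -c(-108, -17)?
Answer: 259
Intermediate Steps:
c(R, k) = -151 + R
-c(-108, -17) = -(-151 - 108) = -1*(-259) = 259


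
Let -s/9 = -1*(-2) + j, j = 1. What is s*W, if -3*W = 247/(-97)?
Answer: -2223/97 ≈ -22.918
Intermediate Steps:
W = 247/291 (W = -247/(3*(-97)) = -247*(-1)/(3*97) = -⅓*(-247/97) = 247/291 ≈ 0.84880)
s = -27 (s = -9*(-1*(-2) + 1) = -9*(2 + 1) = -9*3 = -27)
s*W = -27*247/291 = -2223/97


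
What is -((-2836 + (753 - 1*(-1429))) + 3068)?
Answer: -2414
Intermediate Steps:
-((-2836 + (753 - 1*(-1429))) + 3068) = -((-2836 + (753 + 1429)) + 3068) = -((-2836 + 2182) + 3068) = -(-654 + 3068) = -1*2414 = -2414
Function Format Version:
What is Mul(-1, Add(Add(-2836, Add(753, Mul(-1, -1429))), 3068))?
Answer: -2414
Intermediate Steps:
Mul(-1, Add(Add(-2836, Add(753, Mul(-1, -1429))), 3068)) = Mul(-1, Add(Add(-2836, Add(753, 1429)), 3068)) = Mul(-1, Add(Add(-2836, 2182), 3068)) = Mul(-1, Add(-654, 3068)) = Mul(-1, 2414) = -2414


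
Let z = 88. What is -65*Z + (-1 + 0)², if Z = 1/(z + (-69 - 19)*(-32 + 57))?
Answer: 2177/2112 ≈ 1.0308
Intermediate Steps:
Z = -1/2112 (Z = 1/(88 + (-69 - 19)*(-32 + 57)) = 1/(88 - 88*25) = 1/(88 - 2200) = 1/(-2112) = -1/2112 ≈ -0.00047348)
-65*Z + (-1 + 0)² = -65*(-1/2112) + (-1 + 0)² = 65/2112 + (-1)² = 65/2112 + 1 = 2177/2112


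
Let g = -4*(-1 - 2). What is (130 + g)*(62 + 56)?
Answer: 16756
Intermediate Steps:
g = 12 (g = -4*(-3) = 12)
(130 + g)*(62 + 56) = (130 + 12)*(62 + 56) = 142*118 = 16756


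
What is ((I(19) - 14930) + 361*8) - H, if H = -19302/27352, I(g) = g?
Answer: -164416897/13676 ≈ -12022.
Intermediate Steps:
H = -9651/13676 (H = -19302*1/27352 = -9651/13676 ≈ -0.70569)
((I(19) - 14930) + 361*8) - H = ((19 - 14930) + 361*8) - 1*(-9651/13676) = (-14911 + 2888) + 9651/13676 = -12023 + 9651/13676 = -164416897/13676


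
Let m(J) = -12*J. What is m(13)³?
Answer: -3796416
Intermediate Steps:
m(13)³ = (-12*13)³ = (-156)³ = -3796416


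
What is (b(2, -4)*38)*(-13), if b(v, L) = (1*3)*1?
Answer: -1482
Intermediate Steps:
b(v, L) = 3 (b(v, L) = 3*1 = 3)
(b(2, -4)*38)*(-13) = (3*38)*(-13) = 114*(-13) = -1482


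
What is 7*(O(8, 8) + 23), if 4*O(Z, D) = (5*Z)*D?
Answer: 721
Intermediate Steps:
O(Z, D) = 5*D*Z/4 (O(Z, D) = ((5*Z)*D)/4 = (5*D*Z)/4 = 5*D*Z/4)
7*(O(8, 8) + 23) = 7*((5/4)*8*8 + 23) = 7*(80 + 23) = 7*103 = 721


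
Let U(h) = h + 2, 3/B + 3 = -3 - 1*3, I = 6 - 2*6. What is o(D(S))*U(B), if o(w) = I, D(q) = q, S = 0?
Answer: -10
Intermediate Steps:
I = -6 (I = 6 - 12 = -6)
B = -⅓ (B = 3/(-3 + (-3 - 1*3)) = 3/(-3 + (-3 - 3)) = 3/(-3 - 6) = 3/(-9) = 3*(-⅑) = -⅓ ≈ -0.33333)
U(h) = 2 + h
o(w) = -6
o(D(S))*U(B) = -6*(2 - ⅓) = -6*5/3 = -10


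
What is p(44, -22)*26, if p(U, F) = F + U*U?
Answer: 49764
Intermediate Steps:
p(U, F) = F + U²
p(44, -22)*26 = (-22 + 44²)*26 = (-22 + 1936)*26 = 1914*26 = 49764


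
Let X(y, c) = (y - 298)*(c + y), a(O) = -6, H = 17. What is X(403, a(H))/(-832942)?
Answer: -41685/832942 ≈ -0.050045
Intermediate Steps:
X(y, c) = (-298 + y)*(c + y)
X(403, a(H))/(-832942) = (403**2 - 298*(-6) - 298*403 - 6*403)/(-832942) = (162409 + 1788 - 120094 - 2418)*(-1/832942) = 41685*(-1/832942) = -41685/832942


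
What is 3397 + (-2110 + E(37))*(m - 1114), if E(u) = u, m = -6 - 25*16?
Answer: 3154357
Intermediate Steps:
m = -406 (m = -6 - 400 = -406)
3397 + (-2110 + E(37))*(m - 1114) = 3397 + (-2110 + 37)*(-406 - 1114) = 3397 - 2073*(-1520) = 3397 + 3150960 = 3154357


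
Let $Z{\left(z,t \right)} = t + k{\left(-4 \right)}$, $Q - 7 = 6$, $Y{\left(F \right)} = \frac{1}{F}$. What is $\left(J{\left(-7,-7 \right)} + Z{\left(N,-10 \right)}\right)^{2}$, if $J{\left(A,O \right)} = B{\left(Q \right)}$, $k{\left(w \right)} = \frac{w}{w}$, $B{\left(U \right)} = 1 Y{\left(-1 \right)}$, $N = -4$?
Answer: $100$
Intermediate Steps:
$Q = 13$ ($Q = 7 + 6 = 13$)
$B{\left(U \right)} = -1$ ($B{\left(U \right)} = 1 \frac{1}{-1} = 1 \left(-1\right) = -1$)
$k{\left(w \right)} = 1$
$Z{\left(z,t \right)} = 1 + t$ ($Z{\left(z,t \right)} = t + 1 = 1 + t$)
$J{\left(A,O \right)} = -1$
$\left(J{\left(-7,-7 \right)} + Z{\left(N,-10 \right)}\right)^{2} = \left(-1 + \left(1 - 10\right)\right)^{2} = \left(-1 - 9\right)^{2} = \left(-10\right)^{2} = 100$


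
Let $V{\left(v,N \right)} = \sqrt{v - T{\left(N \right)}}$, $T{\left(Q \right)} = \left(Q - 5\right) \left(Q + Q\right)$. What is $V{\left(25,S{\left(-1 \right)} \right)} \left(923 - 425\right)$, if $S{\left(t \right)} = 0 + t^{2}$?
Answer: $498 \sqrt{33} \approx 2860.8$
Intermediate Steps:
$S{\left(t \right)} = t^{2}$
$T{\left(Q \right)} = 2 Q \left(-5 + Q\right)$ ($T{\left(Q \right)} = \left(-5 + Q\right) 2 Q = 2 Q \left(-5 + Q\right)$)
$V{\left(v,N \right)} = \sqrt{v - 2 N \left(-5 + N\right)}$
$V{\left(25,S{\left(-1 \right)} \right)} \left(923 - 425\right) = \sqrt{25 - 2 \left(-1\right)^{2} \left(-5 + \left(-1\right)^{2}\right)} \left(923 - 425\right) = \sqrt{25 - 2 \left(-5 + 1\right)} 498 = \sqrt{25 - 2 \left(-4\right)} 498 = \sqrt{25 + 8} \cdot 498 = \sqrt{33} \cdot 498 = 498 \sqrt{33}$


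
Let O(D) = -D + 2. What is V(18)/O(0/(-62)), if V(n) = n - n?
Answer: 0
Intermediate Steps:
V(n) = 0
O(D) = 2 - D
V(18)/O(0/(-62)) = 0/(2 - 0/(-62)) = 0/(2 - 0*(-1)/62) = 0/(2 - 1*0) = 0/(2 + 0) = 0/2 = 0*(½) = 0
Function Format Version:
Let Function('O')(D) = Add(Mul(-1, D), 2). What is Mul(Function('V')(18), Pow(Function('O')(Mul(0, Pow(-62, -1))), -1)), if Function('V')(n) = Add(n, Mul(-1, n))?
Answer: 0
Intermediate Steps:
Function('V')(n) = 0
Function('O')(D) = Add(2, Mul(-1, D))
Mul(Function('V')(18), Pow(Function('O')(Mul(0, Pow(-62, -1))), -1)) = Mul(0, Pow(Add(2, Mul(-1, Mul(0, Pow(-62, -1)))), -1)) = Mul(0, Pow(Add(2, Mul(-1, Mul(0, Rational(-1, 62)))), -1)) = Mul(0, Pow(Add(2, Mul(-1, 0)), -1)) = Mul(0, Pow(Add(2, 0), -1)) = Mul(0, Pow(2, -1)) = Mul(0, Rational(1, 2)) = 0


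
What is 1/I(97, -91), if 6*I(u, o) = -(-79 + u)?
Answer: -⅓ ≈ -0.33333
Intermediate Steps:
I(u, o) = 79/6 - u/6 (I(u, o) = (-(-79 + u))/6 = (79 - u)/6 = 79/6 - u/6)
1/I(97, -91) = 1/(79/6 - ⅙*97) = 1/(79/6 - 97/6) = 1/(-3) = -⅓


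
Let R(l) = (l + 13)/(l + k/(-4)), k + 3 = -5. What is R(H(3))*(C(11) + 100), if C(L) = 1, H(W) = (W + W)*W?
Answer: 3131/20 ≈ 156.55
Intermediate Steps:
H(W) = 2*W² (H(W) = (2*W)*W = 2*W²)
k = -8 (k = -3 - 5 = -8)
R(l) = (13 + l)/(2 + l) (R(l) = (l + 13)/(l - 8/(-4)) = (13 + l)/(l - 8*(-¼)) = (13 + l)/(l + 2) = (13 + l)/(2 + l))
R(H(3))*(C(11) + 100) = ((13 + 2*3²)/(2 + 2*3²))*(1 + 100) = ((13 + 2*9)/(2 + 2*9))*101 = ((13 + 18)/(2 + 18))*101 = (31/20)*101 = 3131/20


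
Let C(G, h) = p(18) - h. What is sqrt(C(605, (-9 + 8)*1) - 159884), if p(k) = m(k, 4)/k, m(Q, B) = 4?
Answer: I*sqrt(1438945)/3 ≈ 399.85*I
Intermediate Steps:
p(k) = 4/k
C(G, h) = 2/9 - h (C(G, h) = 4/18 - h = 4*(1/18) - h = 2/9 - h)
sqrt(C(605, (-9 + 8)*1) - 159884) = sqrt((2/9 - (-9 + 8)) - 159884) = sqrt((2/9 - (-1)) - 159884) = sqrt((2/9 - 1*(-1)) - 159884) = sqrt((2/9 + 1) - 159884) = sqrt(11/9 - 159884) = sqrt(-1438945/9) = I*sqrt(1438945)/3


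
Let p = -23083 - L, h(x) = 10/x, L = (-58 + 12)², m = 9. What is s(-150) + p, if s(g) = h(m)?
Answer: -226781/9 ≈ -25198.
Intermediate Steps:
L = 2116 (L = (-46)² = 2116)
s(g) = 10/9
p = -25199 (p = -23083 - 1*2116 = -23083 - 2116 = -25199)
s(-150) + p = 10/9 - 25199 = -226781/9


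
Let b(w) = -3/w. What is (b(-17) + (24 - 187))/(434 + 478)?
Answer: -173/969 ≈ -0.17853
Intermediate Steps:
(b(-17) + (24 - 187))/(434 + 478) = (-3/(-17) + (24 - 187))/(434 + 478) = (-3*(-1/17) - 163)/912 = (3/17 - 163)*(1/912) = -2768/17*1/912 = -173/969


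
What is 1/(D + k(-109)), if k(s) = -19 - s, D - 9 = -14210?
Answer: -1/14111 ≈ -7.0867e-5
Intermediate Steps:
D = -14201 (D = 9 - 14210 = -14201)
1/(D + k(-109)) = 1/(-14201 + (-19 - 1*(-109))) = 1/(-14201 + (-19 + 109)) = 1/(-14201 + 90) = 1/(-14111) = -1/14111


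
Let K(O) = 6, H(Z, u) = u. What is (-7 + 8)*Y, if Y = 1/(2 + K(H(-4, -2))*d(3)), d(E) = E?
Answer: 1/20 ≈ 0.050000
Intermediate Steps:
Y = 1/20 (Y = 1/(2 + 6*3) = 1/(2 + 18) = 1/20 ≈ 0.050000)
(-7 + 8)*Y = (-7 + 8)*(1/20) = 1*(1/20) = 1/20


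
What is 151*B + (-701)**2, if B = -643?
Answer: 394308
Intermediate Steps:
151*B + (-701)**2 = 151*(-643) + (-701)**2 = -97093 + 491401 = 394308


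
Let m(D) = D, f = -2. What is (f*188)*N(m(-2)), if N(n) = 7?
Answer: -2632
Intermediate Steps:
(f*188)*N(m(-2)) = -2*188*7 = -376*7 = -2632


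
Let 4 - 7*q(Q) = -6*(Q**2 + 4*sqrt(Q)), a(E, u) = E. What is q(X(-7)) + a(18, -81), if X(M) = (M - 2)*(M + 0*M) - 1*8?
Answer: 18280/7 + 24*sqrt(55)/7 ≈ 2636.9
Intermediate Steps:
X(M) = -8 + M*(-2 + M) (X(M) = (-2 + M)*(M + 0) - 8 = (-2 + M)*M - 8 = M*(-2 + M) - 8 = -8 + M*(-2 + M))
q(Q) = 4/7 + 6*Q**2/7 + 24*sqrt(Q)/7 (q(Q) = 4/7 - (-6)*(Q**2 + 4*sqrt(Q))/7 = 4/7 - (-24*sqrt(Q) - 6*Q**2)/7 = 4/7 + (6*Q**2/7 + 24*sqrt(Q)/7) = 4/7 + 6*Q**2/7 + 24*sqrt(Q)/7)
q(X(-7)) + a(18, -81) = (4/7 + 6*(-8 + (-7)**2 - 2*(-7))**2/7 + 24*sqrt(-8 + (-7)**2 - 2*(-7))/7) + 18 = (4/7 + 6*(-8 + 49 + 14)**2/7 + 24*sqrt(-8 + 49 + 14)/7) + 18 = (4/7 + (6/7)*55**2 + 24*sqrt(55)/7) + 18 = (4/7 + (6/7)*3025 + 24*sqrt(55)/7) + 18 = (4/7 + 18150/7 + 24*sqrt(55)/7) + 18 = (18154/7 + 24*sqrt(55)/7) + 18 = 18280/7 + 24*sqrt(55)/7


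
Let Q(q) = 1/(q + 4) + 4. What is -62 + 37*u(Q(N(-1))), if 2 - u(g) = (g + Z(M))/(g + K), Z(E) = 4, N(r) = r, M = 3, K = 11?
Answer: -373/46 ≈ -8.1087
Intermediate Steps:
Q(q) = 4 + 1/(4 + q) (Q(q) = 1/(4 + q) + 4 = 4 + 1/(4 + q))
u(g) = 2 - (4 + g)/(11 + g) (u(g) = 2 - (g + 4)/(g + 11) = 2 - (4 + g)/(11 + g))
-62 + 37*u(Q(N(-1))) = -62 + 37*((18 + (17 + 4*(-1))/(4 - 1))/(11 + (17 + 4*(-1))/(4 - 1))) = -62 + 37*((18 + (17 - 4)/3)/(11 + (17 - 4)/3)) = -62 + 37*((18 + (1/3)*13)/(11 + (1/3)*13)) = -62 + 37*((18 + 13/3)/(11 + 13/3)) = -62 + 37*((67/3)/(46/3)) = -62 + 37*((3/46)*(67/3)) = -62 + 37*(67/46) = -62 + 2479/46 = -373/46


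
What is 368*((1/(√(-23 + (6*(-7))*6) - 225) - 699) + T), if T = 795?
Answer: 17981124/509 - 92*I*√11/2545 ≈ 35326.0 - 0.11989*I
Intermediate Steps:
368*((1/(√(-23 + (6*(-7))*6) - 225) - 699) + T) = 368*((1/(√(-23 + (6*(-7))*6) - 225) - 699) + 795) = 368*((1/(√(-23 - 42*6) - 225) - 699) + 795) = 368*((1/(√(-23 - 252) - 225) - 699) + 795) = 368*((1/(√(-275) - 225) - 699) + 795) = 368*((1/(5*I*√11 - 225) - 699) + 795) = 368*((1/(-225 + 5*I*√11) - 699) + 795) = 368*((-699 + 1/(-225 + 5*I*√11)) + 795) = 368*(96 + 1/(-225 + 5*I*√11)) = 35328 + 368/(-225 + 5*I*√11)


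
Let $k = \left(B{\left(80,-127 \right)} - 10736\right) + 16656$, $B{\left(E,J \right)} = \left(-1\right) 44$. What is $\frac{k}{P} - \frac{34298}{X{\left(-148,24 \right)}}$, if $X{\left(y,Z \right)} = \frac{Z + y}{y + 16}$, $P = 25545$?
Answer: $- \frac{2224039798}{60915} \approx -36511.0$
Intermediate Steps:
$X{\left(y,Z \right)} = \frac{Z + y}{16 + y}$
$B{\left(E,J \right)} = -44$
$k = 5876$ ($k = \left(-44 - 10736\right) + 16656 = -10780 + 16656 = 5876$)
$\frac{k}{P} - \frac{34298}{X{\left(-148,24 \right)}} = \frac{5876}{25545} - \frac{34298}{\frac{1}{16 - 148} \left(24 - 148\right)} = 5876 \cdot \frac{1}{25545} - \frac{34298}{\frac{1}{-132} \left(-124\right)} = \frac{452}{1965} - \frac{34298}{\left(- \frac{1}{132}\right) \left(-124\right)} = \frac{452}{1965} - \frac{34298}{\frac{31}{33}} = \frac{452}{1965} - \frac{1131834}{31} = - \frac{2224039798}{60915}$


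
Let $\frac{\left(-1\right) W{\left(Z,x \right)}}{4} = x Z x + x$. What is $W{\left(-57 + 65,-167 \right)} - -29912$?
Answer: $-861868$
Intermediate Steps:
$W{\left(Z,x \right)} = - 4 x - 4 Z x^{2}$ ($W{\left(Z,x \right)} = - 4 \left(x Z x + x\right) = - 4 \left(Z x x + x\right) = - 4 \left(Z x^{2} + x\right) = - 4 \left(x + Z x^{2}\right) = - 4 x - 4 Z x^{2}$)
$W{\left(-57 + 65,-167 \right)} - -29912 = \left(-4\right) \left(-167\right) \left(1 + \left(-57 + 65\right) \left(-167\right)\right) - -29912 = \left(-4\right) \left(-167\right) \left(1 + 8 \left(-167\right)\right) + 29912 = \left(-4\right) \left(-167\right) \left(1 - 1336\right) + 29912 = \left(-4\right) \left(-167\right) \left(-1335\right) + 29912 = -891780 + 29912 = -861868$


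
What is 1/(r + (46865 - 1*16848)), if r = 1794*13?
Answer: 1/53339 ≈ 1.8748e-5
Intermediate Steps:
r = 23322
1/(r + (46865 - 1*16848)) = 1/(23322 + (46865 - 1*16848)) = 1/(23322 + (46865 - 16848)) = 1/(23322 + 30017) = 1/53339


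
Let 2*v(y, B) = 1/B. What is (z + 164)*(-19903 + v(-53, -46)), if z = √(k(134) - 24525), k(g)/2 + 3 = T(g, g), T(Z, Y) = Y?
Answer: -75074157/23 - 1831077*I*√24263/92 ≈ -3.2641e+6 - 3.1002e+6*I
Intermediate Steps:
v(y, B) = 1/(2*B)
k(g) = -6 + 2*g
z = I*√24263 (z = √((-6 + 2*134) - 24525) = √((-6 + 268) - 24525) = √(262 - 24525) = √(-24263) = I*√24263 ≈ 155.77*I)
(z + 164)*(-19903 + v(-53, -46)) = (I*√24263 + 164)*(-19903 + (½)/(-46)) = (164 + I*√24263)*(-19903 + (½)*(-1/46)) = (164 + I*√24263)*(-19903 - 1/92) = (164 + I*√24263)*(-1831077/92) = -75074157/23 - 1831077*I*√24263/92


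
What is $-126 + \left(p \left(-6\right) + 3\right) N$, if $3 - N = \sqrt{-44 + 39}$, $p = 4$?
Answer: $-189 + 21 i \sqrt{5} \approx -189.0 + 46.957 i$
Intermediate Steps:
$N = 3 - i \sqrt{5}$ ($N = 3 - \sqrt{-44 + 39} = 3 - \sqrt{-5} = 3 - i \sqrt{5} \approx 3.0 - 2.2361 i$)
$-126 + \left(p \left(-6\right) + 3\right) N = -126 + \left(4 \left(-6\right) + 3\right) \left(3 - i \sqrt{5}\right) = -126 + \left(-24 + 3\right) \left(3 - i \sqrt{5}\right) = -126 - 21 \left(3 - i \sqrt{5}\right) = -126 - \left(63 - 21 i \sqrt{5}\right) = -189 + 21 i \sqrt{5}$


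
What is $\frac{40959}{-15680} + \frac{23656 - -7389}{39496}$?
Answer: $- \frac{141366383}{77412160} \approx -1.8262$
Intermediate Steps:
$\frac{40959}{-15680} + \frac{23656 - -7389}{39496} = 40959 \left(- \frac{1}{15680}\right) + \left(23656 + 7389\right) \frac{1}{39496} = - \frac{40959}{15680} + 31045 \cdot \frac{1}{39496} = - \frac{40959}{15680} + \frac{31045}{39496} = - \frac{141366383}{77412160}$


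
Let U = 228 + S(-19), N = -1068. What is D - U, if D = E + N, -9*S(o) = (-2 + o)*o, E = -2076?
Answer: -9983/3 ≈ -3327.7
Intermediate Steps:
S(o) = -o*(-2 + o)/9 (S(o) = -(-2 + o)*o/9 = -o*(-2 + o)/9)
U = 551/3 (U = 228 + (⅑)*(-19)*(2 - 1*(-19)) = 228 + (⅑)*(-19)*(2 + 19) = 228 + (⅑)*(-19)*21 = 228 - 133/3 = 551/3 ≈ 183.67)
D = -3144 (D = -2076 - 1068 = -3144)
D - U = -3144 - 1*551/3 = -3144 - 551/3 = -9983/3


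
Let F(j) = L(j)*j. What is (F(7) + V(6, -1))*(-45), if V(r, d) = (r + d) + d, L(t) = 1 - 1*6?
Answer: 1395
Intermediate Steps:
L(t) = -5 (L(t) = 1 - 6 = -5)
F(j) = -5*j
V(r, d) = r + 2*d (V(r, d) = (d + r) + d = r + 2*d)
(F(7) + V(6, -1))*(-45) = (-5*7 + (6 + 2*(-1)))*(-45) = (-35 + (6 - 2))*(-45) = (-35 + 4)*(-45) = -31*(-45) = 1395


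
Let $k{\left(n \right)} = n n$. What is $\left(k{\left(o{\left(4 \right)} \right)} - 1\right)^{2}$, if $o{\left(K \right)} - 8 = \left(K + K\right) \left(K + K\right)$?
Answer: $26863489$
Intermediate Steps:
$o{\left(K \right)} = 8 + 4 K^{2}$ ($o{\left(K \right)} = 8 + \left(K + K\right) \left(K + K\right) = 8 + 2 K 2 K = 8 + 4 K^{2}$)
$k{\left(n \right)} = n^{2}$
$\left(k{\left(o{\left(4 \right)} \right)} - 1\right)^{2} = \left(\left(8 + 4 \cdot 4^{2}\right)^{2} - 1\right)^{2} = \left(\left(8 + 4 \cdot 16\right)^{2} - 1\right)^{2} = \left(\left(8 + 64\right)^{2} - 1\right)^{2} = \left(72^{2} - 1\right)^{2} = \left(5184 - 1\right)^{2} = 5183^{2} = 26863489$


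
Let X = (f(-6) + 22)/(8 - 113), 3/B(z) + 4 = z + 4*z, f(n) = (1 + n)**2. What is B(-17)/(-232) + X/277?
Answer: -883201/600547080 ≈ -0.0014707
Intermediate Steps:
B(z) = 3/(-4 + 5*z) (B(z) = 3/(-4 + (z + 4*z)) = 3/(-4 + 5*z))
X = -47/105 (X = ((1 - 6)**2 + 22)/(8 - 113) = ((-5)**2 + 22)/(-105) = (25 + 22)*(-1/105) = 47*(-1/105) = -47/105 ≈ -0.44762)
B(-17)/(-232) + X/277 = (3/(-4 + 5*(-17)))/(-232) - 47/105/277 = (3/(-4 - 85))*(-1/232) - 47/105*1/277 = (3/(-89))*(-1/232) - 47/29085 = (3*(-1/89))*(-1/232) - 47/29085 = -3/89*(-1/232) - 47/29085 = 3/20648 - 47/29085 = -883201/600547080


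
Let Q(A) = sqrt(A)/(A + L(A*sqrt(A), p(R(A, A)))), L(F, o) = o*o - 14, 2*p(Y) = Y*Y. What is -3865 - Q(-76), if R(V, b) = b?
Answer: -3865 - I*sqrt(19)/4170227 ≈ -3865.0 - 1.0452e-6*I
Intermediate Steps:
p(Y) = Y**2/2 (p(Y) = (Y*Y)/2 = Y**2/2)
L(F, o) = -14 + o**2 (L(F, o) = o**2 - 14 = -14 + o**2)
Q(A) = sqrt(A)/(-14 + A + A**4/4) (Q(A) = sqrt(A)/(A + (-14 + (A**2/2)**2)) = sqrt(A)/(A + (-14 + A**4/4)) = sqrt(A)/(-14 + A + A**4/4))
-3865 - Q(-76) = -3865 - 4*sqrt(-76)/(-56 + (-76)**4 + 4*(-76)) = -3865 - 4*2*I*sqrt(19)/(-56 + 33362176 - 304) = -3865 - 4*2*I*sqrt(19)/33361816 = -3865 - I*sqrt(19)/4170227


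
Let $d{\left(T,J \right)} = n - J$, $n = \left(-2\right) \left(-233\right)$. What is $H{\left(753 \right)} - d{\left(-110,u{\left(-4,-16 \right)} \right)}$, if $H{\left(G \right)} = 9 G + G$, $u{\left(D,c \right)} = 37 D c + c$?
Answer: $9416$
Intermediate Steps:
$n = 466$
$u{\left(D,c \right)} = c + 37 D c$ ($u{\left(D,c \right)} = 37 D c + c = c + 37 D c$)
$H{\left(G \right)} = 10 G$
$d{\left(T,J \right)} = 466 - J$
$H{\left(753 \right)} - d{\left(-110,u{\left(-4,-16 \right)} \right)} = 10 \cdot 753 - \left(466 - - 16 \left(1 + 37 \left(-4\right)\right)\right) = 7530 - \left(466 - - 16 \left(1 - 148\right)\right) = 7530 - \left(466 - \left(-16\right) \left(-147\right)\right) = 7530 - \left(466 - 2352\right) = 7530 - -1886 = 7530 + 1886 = 9416$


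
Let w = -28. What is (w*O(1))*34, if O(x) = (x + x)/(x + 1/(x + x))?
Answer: -3808/3 ≈ -1269.3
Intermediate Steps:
O(x) = 2*x/(x + 1/(2*x)) (O(x) = (2*x)/(x + 1/(2*x)) = 2*x/(x + 1/(2*x)))
(w*O(1))*34 = -112*1²/(1 + 2*1²)*34 = -112/(1 + 2*1)*34 = -112/(1 + 2)*34 = -112/3*34 = -3808/3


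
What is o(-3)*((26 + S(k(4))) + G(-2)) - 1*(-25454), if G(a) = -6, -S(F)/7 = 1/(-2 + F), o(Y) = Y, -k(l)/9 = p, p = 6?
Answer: 203149/8 ≈ 25394.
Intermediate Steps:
k(l) = -54 (k(l) = -9*6 = -54)
S(F) = -7/(-2 + F)
o(-3)*((26 + S(k(4))) + G(-2)) - 1*(-25454) = -3*((26 - 7/(-2 - 54)) - 6) - 1*(-25454) = -3*((26 - 7/(-56)) - 6) + 25454 = -3*((26 - 7*(-1/56)) - 6) + 25454 = -3*((26 + ⅛) - 6) + 25454 = -3*(209/8 - 6) + 25454 = -3*161/8 + 25454 = -483/8 + 25454 = 203149/8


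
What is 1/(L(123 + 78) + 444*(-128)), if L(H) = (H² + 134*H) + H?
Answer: 1/10704 ≈ 9.3423e-5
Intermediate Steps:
L(H) = H² + 135*H
1/(L(123 + 78) + 444*(-128)) = 1/((123 + 78)*(135 + (123 + 78)) + 444*(-128)) = 1/(201*(135 + 201) - 56832) = 1/(201*336 - 56832) = 1/(67536 - 56832) = 1/10704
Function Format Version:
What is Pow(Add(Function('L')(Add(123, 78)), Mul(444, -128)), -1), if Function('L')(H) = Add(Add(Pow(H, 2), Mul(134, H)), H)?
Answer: Rational(1, 10704) ≈ 9.3423e-5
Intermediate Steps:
Function('L')(H) = Add(Pow(H, 2), Mul(135, H))
Pow(Add(Function('L')(Add(123, 78)), Mul(444, -128)), -1) = Pow(Add(Mul(Add(123, 78), Add(135, Add(123, 78))), Mul(444, -128)), -1) = Pow(Add(Mul(201, Add(135, 201)), -56832), -1) = Pow(Add(Mul(201, 336), -56832), -1) = Pow(Add(67536, -56832), -1) = Pow(10704, -1) = Rational(1, 10704)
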